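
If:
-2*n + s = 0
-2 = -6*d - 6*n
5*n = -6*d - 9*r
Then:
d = 1/3 - s/2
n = s/2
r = s/18 - 2/9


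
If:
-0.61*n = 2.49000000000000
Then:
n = -4.08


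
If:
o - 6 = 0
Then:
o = 6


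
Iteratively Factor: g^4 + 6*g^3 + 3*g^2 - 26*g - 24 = (g - 2)*(g^3 + 8*g^2 + 19*g + 12) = (g - 2)*(g + 3)*(g^2 + 5*g + 4) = (g - 2)*(g + 3)*(g + 4)*(g + 1)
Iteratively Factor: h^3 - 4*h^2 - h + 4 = (h - 1)*(h^2 - 3*h - 4) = (h - 1)*(h + 1)*(h - 4)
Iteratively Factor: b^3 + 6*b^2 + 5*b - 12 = (b - 1)*(b^2 + 7*b + 12) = (b - 1)*(b + 4)*(b + 3)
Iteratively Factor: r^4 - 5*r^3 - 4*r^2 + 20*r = (r - 2)*(r^3 - 3*r^2 - 10*r) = r*(r - 2)*(r^2 - 3*r - 10) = r*(r - 2)*(r + 2)*(r - 5)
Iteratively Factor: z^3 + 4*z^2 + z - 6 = (z + 2)*(z^2 + 2*z - 3) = (z - 1)*(z + 2)*(z + 3)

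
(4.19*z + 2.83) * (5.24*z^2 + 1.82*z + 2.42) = 21.9556*z^3 + 22.455*z^2 + 15.2904*z + 6.8486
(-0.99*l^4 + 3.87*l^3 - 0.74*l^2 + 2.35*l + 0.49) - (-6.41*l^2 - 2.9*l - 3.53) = -0.99*l^4 + 3.87*l^3 + 5.67*l^2 + 5.25*l + 4.02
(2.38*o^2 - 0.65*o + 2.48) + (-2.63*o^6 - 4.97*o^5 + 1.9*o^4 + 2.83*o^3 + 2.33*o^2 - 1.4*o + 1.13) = -2.63*o^6 - 4.97*o^5 + 1.9*o^4 + 2.83*o^3 + 4.71*o^2 - 2.05*o + 3.61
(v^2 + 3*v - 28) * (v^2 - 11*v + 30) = v^4 - 8*v^3 - 31*v^2 + 398*v - 840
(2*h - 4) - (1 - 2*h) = 4*h - 5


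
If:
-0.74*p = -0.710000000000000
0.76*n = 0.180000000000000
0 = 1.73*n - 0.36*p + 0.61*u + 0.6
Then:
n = 0.24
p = 0.96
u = -1.09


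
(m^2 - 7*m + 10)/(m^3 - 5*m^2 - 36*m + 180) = (m - 2)/(m^2 - 36)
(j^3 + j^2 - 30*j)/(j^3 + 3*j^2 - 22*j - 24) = j*(j - 5)/(j^2 - 3*j - 4)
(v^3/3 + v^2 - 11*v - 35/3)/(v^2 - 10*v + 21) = (v^3 + 3*v^2 - 33*v - 35)/(3*(v^2 - 10*v + 21))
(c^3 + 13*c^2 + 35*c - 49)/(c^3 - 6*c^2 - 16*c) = (-c^3 - 13*c^2 - 35*c + 49)/(c*(-c^2 + 6*c + 16))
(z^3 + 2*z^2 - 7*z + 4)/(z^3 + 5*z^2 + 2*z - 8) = (z - 1)/(z + 2)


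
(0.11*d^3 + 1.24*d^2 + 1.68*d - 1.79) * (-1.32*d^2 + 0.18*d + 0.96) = -0.1452*d^5 - 1.617*d^4 - 1.8888*d^3 + 3.8556*d^2 + 1.2906*d - 1.7184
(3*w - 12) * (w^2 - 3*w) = 3*w^3 - 21*w^2 + 36*w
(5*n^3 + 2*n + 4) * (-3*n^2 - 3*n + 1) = -15*n^5 - 15*n^4 - n^3 - 18*n^2 - 10*n + 4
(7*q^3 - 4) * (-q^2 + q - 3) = -7*q^5 + 7*q^4 - 21*q^3 + 4*q^2 - 4*q + 12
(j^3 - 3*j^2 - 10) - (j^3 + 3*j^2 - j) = -6*j^2 + j - 10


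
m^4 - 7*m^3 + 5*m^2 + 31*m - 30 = (m - 5)*(m - 3)*(m - 1)*(m + 2)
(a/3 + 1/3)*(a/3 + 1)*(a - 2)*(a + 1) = a^4/9 + a^3/3 - a^2/3 - 11*a/9 - 2/3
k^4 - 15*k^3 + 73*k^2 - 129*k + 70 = (k - 7)*(k - 5)*(k - 2)*(k - 1)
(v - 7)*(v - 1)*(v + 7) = v^3 - v^2 - 49*v + 49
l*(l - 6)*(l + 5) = l^3 - l^2 - 30*l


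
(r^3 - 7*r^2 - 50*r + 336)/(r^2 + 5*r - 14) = (r^2 - 14*r + 48)/(r - 2)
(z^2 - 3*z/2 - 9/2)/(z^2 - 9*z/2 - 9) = (z - 3)/(z - 6)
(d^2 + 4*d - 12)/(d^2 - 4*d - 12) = (-d^2 - 4*d + 12)/(-d^2 + 4*d + 12)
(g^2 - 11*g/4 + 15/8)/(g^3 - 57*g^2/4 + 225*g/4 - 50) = (g - 3/2)/(g^2 - 13*g + 40)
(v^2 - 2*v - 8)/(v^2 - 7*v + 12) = (v + 2)/(v - 3)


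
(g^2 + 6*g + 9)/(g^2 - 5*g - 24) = (g + 3)/(g - 8)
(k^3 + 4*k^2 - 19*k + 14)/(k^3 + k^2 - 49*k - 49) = (k^2 - 3*k + 2)/(k^2 - 6*k - 7)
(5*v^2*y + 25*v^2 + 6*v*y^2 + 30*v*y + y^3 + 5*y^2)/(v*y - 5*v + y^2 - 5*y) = (5*v*y + 25*v + y^2 + 5*y)/(y - 5)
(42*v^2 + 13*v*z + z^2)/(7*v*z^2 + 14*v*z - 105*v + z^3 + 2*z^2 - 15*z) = (6*v + z)/(z^2 + 2*z - 15)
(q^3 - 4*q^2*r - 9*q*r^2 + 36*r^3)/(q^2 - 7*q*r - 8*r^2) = (-q^3 + 4*q^2*r + 9*q*r^2 - 36*r^3)/(-q^2 + 7*q*r + 8*r^2)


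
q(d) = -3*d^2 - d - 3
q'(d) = -6*d - 1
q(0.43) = -3.98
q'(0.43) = -3.58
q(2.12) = -18.60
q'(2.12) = -13.72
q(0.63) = -4.82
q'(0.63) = -4.78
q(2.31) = -21.32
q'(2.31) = -14.86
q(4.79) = -76.62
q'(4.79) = -29.74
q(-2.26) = -16.06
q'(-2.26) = 12.56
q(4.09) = -57.27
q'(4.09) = -25.54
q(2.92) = -31.50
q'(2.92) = -18.52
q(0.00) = -3.00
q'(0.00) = -1.00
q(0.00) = -3.00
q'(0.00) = -1.00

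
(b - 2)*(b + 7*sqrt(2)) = b^2 - 2*b + 7*sqrt(2)*b - 14*sqrt(2)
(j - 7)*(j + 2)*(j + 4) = j^3 - j^2 - 34*j - 56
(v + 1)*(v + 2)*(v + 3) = v^3 + 6*v^2 + 11*v + 6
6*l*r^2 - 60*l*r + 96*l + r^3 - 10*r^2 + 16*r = (6*l + r)*(r - 8)*(r - 2)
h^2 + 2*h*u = h*(h + 2*u)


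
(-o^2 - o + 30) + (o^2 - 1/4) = 119/4 - o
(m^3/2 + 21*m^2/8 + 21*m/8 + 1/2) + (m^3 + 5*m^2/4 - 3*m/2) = 3*m^3/2 + 31*m^2/8 + 9*m/8 + 1/2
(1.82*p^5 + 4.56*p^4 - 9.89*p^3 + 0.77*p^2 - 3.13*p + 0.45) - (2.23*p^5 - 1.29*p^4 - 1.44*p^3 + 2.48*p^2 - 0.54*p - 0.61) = -0.41*p^5 + 5.85*p^4 - 8.45*p^3 - 1.71*p^2 - 2.59*p + 1.06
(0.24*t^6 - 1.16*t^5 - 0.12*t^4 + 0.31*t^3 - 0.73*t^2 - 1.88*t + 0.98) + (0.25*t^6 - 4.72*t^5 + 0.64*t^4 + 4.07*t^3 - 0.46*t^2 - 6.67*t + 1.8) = 0.49*t^6 - 5.88*t^5 + 0.52*t^4 + 4.38*t^3 - 1.19*t^2 - 8.55*t + 2.78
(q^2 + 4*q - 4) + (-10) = q^2 + 4*q - 14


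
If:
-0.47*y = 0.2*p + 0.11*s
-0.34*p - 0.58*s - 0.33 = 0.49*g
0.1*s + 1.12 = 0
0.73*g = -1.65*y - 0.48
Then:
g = 4.55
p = 11.58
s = -11.20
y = -2.30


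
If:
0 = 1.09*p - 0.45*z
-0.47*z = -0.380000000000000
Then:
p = 0.33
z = 0.81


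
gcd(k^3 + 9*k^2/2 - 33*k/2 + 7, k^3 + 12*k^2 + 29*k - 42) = k + 7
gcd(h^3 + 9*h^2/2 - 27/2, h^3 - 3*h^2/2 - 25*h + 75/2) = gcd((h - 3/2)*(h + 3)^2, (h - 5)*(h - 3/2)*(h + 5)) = h - 3/2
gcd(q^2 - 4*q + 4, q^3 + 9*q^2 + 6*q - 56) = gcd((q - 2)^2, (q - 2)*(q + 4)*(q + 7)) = q - 2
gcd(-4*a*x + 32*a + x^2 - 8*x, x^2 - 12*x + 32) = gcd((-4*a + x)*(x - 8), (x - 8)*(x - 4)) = x - 8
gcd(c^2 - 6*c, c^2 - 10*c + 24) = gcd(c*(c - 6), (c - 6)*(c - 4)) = c - 6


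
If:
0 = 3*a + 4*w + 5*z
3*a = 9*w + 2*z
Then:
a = -37*z/39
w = -7*z/13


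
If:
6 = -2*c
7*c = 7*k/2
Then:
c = -3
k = -6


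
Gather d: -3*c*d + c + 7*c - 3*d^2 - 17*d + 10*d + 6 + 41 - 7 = 8*c - 3*d^2 + d*(-3*c - 7) + 40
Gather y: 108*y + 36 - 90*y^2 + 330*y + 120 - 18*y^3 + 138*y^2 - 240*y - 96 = -18*y^3 + 48*y^2 + 198*y + 60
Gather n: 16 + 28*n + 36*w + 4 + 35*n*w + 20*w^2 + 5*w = n*(35*w + 28) + 20*w^2 + 41*w + 20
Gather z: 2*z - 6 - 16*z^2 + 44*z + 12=-16*z^2 + 46*z + 6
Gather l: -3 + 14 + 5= 16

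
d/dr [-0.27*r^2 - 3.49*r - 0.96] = -0.54*r - 3.49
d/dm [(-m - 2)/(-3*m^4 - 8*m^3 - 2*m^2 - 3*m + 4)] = (3*m^4 + 8*m^3 + 2*m^2 + 3*m - (m + 2)*(12*m^3 + 24*m^2 + 4*m + 3) - 4)/(3*m^4 + 8*m^3 + 2*m^2 + 3*m - 4)^2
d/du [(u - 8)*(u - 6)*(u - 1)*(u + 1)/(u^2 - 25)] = 2*(u^5 - 7*u^4 - 50*u^3 + 518*u^2 - 1127*u - 175)/(u^4 - 50*u^2 + 625)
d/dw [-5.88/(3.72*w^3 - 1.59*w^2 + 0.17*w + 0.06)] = (65.6208*w^2 - 18.6984*w + 0.9996)/(3.72*w^3 - 1.59*w^2 + 0.17*w + 0.06)^2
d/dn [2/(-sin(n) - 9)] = 2*cos(n)/(sin(n) + 9)^2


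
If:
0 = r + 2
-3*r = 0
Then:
No Solution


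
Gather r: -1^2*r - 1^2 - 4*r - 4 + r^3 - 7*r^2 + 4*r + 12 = r^3 - 7*r^2 - r + 7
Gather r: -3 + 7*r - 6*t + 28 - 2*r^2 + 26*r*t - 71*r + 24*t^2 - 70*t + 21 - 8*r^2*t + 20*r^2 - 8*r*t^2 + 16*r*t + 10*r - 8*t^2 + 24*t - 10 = r^2*(18 - 8*t) + r*(-8*t^2 + 42*t - 54) + 16*t^2 - 52*t + 36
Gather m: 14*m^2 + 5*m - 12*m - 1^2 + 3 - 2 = 14*m^2 - 7*m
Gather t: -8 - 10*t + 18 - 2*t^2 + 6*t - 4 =-2*t^2 - 4*t + 6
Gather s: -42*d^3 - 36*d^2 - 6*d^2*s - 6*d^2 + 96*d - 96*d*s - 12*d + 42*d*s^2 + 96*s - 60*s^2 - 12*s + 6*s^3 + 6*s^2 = -42*d^3 - 42*d^2 + 84*d + 6*s^3 + s^2*(42*d - 54) + s*(-6*d^2 - 96*d + 84)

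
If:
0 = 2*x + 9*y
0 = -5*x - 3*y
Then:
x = 0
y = 0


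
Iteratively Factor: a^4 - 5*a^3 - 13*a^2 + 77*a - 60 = (a - 5)*(a^3 - 13*a + 12) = (a - 5)*(a + 4)*(a^2 - 4*a + 3) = (a - 5)*(a - 3)*(a + 4)*(a - 1)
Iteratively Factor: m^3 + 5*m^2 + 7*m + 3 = (m + 1)*(m^2 + 4*m + 3) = (m + 1)^2*(m + 3)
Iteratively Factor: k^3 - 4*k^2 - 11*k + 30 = (k - 2)*(k^2 - 2*k - 15) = (k - 2)*(k + 3)*(k - 5)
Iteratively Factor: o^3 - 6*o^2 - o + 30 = (o - 5)*(o^2 - o - 6) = (o - 5)*(o - 3)*(o + 2)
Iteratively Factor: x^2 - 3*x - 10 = (x - 5)*(x + 2)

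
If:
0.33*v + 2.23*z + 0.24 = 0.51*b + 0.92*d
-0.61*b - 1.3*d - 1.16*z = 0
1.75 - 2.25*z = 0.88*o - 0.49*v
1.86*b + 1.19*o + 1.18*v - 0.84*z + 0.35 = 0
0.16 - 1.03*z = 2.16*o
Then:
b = 1.56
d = -0.95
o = -0.04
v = -2.55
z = 0.24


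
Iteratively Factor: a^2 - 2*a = (a - 2)*(a)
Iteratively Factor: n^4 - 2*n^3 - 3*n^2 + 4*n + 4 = (n + 1)*(n^3 - 3*n^2 + 4) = (n + 1)^2*(n^2 - 4*n + 4) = (n - 2)*(n + 1)^2*(n - 2)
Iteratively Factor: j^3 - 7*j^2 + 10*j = (j - 2)*(j^2 - 5*j) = j*(j - 2)*(j - 5)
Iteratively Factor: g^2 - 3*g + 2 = (g - 1)*(g - 2)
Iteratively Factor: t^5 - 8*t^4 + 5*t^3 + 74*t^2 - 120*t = (t - 5)*(t^4 - 3*t^3 - 10*t^2 + 24*t) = (t - 5)*(t - 2)*(t^3 - t^2 - 12*t) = (t - 5)*(t - 4)*(t - 2)*(t^2 + 3*t) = t*(t - 5)*(t - 4)*(t - 2)*(t + 3)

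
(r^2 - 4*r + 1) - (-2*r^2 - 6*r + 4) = 3*r^2 + 2*r - 3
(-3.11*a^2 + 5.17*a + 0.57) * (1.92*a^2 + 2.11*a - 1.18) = -5.9712*a^4 + 3.3643*a^3 + 15.6729*a^2 - 4.8979*a - 0.6726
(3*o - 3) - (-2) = 3*o - 1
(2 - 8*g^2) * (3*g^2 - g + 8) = -24*g^4 + 8*g^3 - 58*g^2 - 2*g + 16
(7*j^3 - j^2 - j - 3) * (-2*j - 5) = -14*j^4 - 33*j^3 + 7*j^2 + 11*j + 15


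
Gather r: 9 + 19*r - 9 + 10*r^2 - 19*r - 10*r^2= 0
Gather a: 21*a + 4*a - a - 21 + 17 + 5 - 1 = 24*a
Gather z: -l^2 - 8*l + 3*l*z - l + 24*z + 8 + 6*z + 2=-l^2 - 9*l + z*(3*l + 30) + 10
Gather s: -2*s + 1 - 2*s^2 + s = -2*s^2 - s + 1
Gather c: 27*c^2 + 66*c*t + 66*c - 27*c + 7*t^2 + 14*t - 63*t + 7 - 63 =27*c^2 + c*(66*t + 39) + 7*t^2 - 49*t - 56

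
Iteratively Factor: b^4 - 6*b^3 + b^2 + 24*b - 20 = (b - 1)*(b^3 - 5*b^2 - 4*b + 20) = (b - 2)*(b - 1)*(b^2 - 3*b - 10) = (b - 2)*(b - 1)*(b + 2)*(b - 5)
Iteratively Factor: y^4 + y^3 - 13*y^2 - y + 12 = (y + 1)*(y^3 - 13*y + 12) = (y + 1)*(y + 4)*(y^2 - 4*y + 3) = (y - 1)*(y + 1)*(y + 4)*(y - 3)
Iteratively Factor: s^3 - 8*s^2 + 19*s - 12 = (s - 4)*(s^2 - 4*s + 3) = (s - 4)*(s - 1)*(s - 3)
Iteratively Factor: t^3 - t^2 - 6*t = (t)*(t^2 - t - 6) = t*(t - 3)*(t + 2)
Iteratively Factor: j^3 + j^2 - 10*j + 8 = (j - 2)*(j^2 + 3*j - 4) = (j - 2)*(j - 1)*(j + 4)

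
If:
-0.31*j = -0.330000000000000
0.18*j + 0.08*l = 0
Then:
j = 1.06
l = -2.40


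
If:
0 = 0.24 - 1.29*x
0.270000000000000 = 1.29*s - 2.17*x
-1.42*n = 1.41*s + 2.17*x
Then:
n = -0.80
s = 0.52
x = 0.19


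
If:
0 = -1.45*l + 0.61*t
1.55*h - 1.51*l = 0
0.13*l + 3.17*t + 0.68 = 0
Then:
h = -0.09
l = -0.09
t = -0.21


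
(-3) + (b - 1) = b - 4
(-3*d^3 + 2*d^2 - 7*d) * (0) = 0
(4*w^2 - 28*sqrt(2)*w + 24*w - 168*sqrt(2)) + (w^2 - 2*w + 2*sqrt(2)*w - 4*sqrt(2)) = 5*w^2 - 26*sqrt(2)*w + 22*w - 172*sqrt(2)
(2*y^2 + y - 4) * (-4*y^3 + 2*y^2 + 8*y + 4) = -8*y^5 + 34*y^3 + 8*y^2 - 28*y - 16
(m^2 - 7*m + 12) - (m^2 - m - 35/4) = 83/4 - 6*m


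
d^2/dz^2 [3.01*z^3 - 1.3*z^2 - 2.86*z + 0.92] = 18.06*z - 2.6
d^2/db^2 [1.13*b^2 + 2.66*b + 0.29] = 2.26000000000000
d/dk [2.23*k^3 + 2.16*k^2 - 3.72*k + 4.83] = 6.69*k^2 + 4.32*k - 3.72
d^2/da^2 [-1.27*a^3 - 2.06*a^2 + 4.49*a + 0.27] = -7.62*a - 4.12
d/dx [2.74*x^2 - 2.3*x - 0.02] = 5.48*x - 2.3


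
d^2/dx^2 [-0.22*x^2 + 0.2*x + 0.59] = -0.440000000000000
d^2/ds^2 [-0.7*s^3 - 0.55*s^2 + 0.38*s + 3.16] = -4.2*s - 1.1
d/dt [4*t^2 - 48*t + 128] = 8*t - 48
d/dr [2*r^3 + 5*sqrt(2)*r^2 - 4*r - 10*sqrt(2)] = 6*r^2 + 10*sqrt(2)*r - 4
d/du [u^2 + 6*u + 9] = 2*u + 6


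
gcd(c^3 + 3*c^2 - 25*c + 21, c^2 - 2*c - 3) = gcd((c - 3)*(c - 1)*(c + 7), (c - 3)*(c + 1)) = c - 3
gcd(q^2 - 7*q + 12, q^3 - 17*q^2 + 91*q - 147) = q - 3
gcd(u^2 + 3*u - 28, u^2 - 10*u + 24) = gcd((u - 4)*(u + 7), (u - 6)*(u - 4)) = u - 4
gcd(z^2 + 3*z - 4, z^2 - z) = z - 1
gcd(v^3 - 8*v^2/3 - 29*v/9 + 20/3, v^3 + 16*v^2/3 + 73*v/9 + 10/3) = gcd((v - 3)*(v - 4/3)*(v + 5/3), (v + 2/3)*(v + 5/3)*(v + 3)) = v + 5/3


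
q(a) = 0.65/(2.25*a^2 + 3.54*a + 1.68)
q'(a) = 0.65*(-4.5*a - 3.54)/(2.25*a^2 + 3.54*a + 1.68)^2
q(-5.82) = 0.01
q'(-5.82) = 0.00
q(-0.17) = 0.57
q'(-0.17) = -1.38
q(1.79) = 0.04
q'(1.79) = -0.03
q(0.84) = 0.10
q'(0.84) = -0.12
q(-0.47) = 1.27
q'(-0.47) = -3.52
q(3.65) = 0.01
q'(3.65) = -0.01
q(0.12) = 0.30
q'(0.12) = -0.58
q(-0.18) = 0.58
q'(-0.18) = -1.43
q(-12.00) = 0.00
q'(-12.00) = 0.00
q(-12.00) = 0.00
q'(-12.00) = 0.00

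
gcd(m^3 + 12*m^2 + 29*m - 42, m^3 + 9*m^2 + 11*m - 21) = m^2 + 6*m - 7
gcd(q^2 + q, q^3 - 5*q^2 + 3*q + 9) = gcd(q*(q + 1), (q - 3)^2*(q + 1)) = q + 1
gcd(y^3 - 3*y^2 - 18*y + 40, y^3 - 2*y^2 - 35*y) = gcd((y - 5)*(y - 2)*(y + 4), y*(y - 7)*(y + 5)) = 1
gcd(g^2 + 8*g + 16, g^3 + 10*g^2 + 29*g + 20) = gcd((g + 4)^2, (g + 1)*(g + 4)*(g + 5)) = g + 4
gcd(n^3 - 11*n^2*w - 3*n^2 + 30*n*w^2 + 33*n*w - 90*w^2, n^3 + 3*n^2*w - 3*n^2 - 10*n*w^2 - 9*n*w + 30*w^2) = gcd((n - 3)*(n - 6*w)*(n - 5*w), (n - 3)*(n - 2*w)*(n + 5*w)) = n - 3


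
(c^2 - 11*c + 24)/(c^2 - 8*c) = (c - 3)/c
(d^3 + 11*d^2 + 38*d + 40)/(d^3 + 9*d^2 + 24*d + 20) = (d + 4)/(d + 2)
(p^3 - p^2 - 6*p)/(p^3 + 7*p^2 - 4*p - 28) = p*(p - 3)/(p^2 + 5*p - 14)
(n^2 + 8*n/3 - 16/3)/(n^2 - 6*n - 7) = (-3*n^2 - 8*n + 16)/(3*(-n^2 + 6*n + 7))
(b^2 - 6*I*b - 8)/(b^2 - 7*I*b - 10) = (b - 4*I)/(b - 5*I)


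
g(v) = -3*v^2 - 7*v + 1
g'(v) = -6*v - 7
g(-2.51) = -0.33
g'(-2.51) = 8.06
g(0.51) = -3.35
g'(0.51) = -10.06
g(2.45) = -34.16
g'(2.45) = -21.70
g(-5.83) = -60.16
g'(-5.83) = 27.98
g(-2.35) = 0.88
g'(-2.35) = 7.10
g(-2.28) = 1.36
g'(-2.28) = 6.68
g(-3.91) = -17.49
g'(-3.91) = 16.46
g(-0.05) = 1.34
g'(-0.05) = -6.70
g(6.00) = -149.00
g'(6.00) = -43.00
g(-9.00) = -179.00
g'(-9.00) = 47.00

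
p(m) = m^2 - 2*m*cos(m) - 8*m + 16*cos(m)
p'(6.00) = 3.20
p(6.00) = -8.16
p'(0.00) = -10.00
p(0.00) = 16.00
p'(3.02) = -1.18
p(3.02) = -24.93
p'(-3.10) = -11.28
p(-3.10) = 12.23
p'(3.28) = 1.84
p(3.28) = -24.83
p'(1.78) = -16.19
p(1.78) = -13.66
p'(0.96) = -18.76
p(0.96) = 1.32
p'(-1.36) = 7.17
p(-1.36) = 16.65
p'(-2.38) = 3.01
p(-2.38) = 9.68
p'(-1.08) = 4.91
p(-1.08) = 18.37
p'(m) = 2*m*sin(m) + 2*m - 16*sin(m) - 2*cos(m) - 8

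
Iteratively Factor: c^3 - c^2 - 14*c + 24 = (c + 4)*(c^2 - 5*c + 6) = (c - 3)*(c + 4)*(c - 2)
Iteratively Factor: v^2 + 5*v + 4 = (v + 4)*(v + 1)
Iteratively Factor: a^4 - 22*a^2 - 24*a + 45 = (a - 5)*(a^3 + 5*a^2 + 3*a - 9) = (a - 5)*(a + 3)*(a^2 + 2*a - 3) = (a - 5)*(a - 1)*(a + 3)*(a + 3)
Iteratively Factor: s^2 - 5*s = (s)*(s - 5)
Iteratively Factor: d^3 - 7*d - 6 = (d - 3)*(d^2 + 3*d + 2) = (d - 3)*(d + 1)*(d + 2)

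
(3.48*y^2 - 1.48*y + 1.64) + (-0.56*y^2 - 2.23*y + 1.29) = 2.92*y^2 - 3.71*y + 2.93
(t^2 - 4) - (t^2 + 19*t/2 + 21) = -19*t/2 - 25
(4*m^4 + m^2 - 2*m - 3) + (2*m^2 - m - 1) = 4*m^4 + 3*m^2 - 3*m - 4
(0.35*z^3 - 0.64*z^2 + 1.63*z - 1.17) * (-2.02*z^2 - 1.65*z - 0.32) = -0.707*z^5 + 0.7153*z^4 - 2.3486*z^3 - 0.1213*z^2 + 1.4089*z + 0.3744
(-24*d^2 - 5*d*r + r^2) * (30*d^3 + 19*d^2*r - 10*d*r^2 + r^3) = -720*d^5 - 606*d^4*r + 175*d^3*r^2 + 45*d^2*r^3 - 15*d*r^4 + r^5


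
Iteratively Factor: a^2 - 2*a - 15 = (a + 3)*(a - 5)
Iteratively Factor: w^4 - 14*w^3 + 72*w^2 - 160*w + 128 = (w - 4)*(w^3 - 10*w^2 + 32*w - 32) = (w - 4)^2*(w^2 - 6*w + 8) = (w - 4)^2*(w - 2)*(w - 4)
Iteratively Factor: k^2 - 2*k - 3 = (k - 3)*(k + 1)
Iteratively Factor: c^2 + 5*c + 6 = (c + 2)*(c + 3)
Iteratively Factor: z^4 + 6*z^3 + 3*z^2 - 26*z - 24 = (z + 3)*(z^3 + 3*z^2 - 6*z - 8) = (z + 3)*(z + 4)*(z^2 - z - 2) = (z - 2)*(z + 3)*(z + 4)*(z + 1)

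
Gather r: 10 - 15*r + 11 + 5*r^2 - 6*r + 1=5*r^2 - 21*r + 22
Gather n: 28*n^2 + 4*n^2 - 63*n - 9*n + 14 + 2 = 32*n^2 - 72*n + 16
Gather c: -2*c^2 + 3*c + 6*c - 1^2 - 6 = -2*c^2 + 9*c - 7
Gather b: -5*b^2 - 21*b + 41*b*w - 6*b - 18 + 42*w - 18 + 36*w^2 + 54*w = -5*b^2 + b*(41*w - 27) + 36*w^2 + 96*w - 36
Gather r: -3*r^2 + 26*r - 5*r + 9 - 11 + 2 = -3*r^2 + 21*r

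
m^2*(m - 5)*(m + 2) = m^4 - 3*m^3 - 10*m^2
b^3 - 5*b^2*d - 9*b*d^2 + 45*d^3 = (b - 5*d)*(b - 3*d)*(b + 3*d)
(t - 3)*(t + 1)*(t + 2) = t^3 - 7*t - 6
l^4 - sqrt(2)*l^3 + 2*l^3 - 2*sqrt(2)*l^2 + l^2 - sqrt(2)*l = l*(l + 1)^2*(l - sqrt(2))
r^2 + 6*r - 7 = (r - 1)*(r + 7)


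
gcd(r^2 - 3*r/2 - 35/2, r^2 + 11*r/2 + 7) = r + 7/2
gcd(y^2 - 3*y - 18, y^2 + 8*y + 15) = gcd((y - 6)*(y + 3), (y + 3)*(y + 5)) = y + 3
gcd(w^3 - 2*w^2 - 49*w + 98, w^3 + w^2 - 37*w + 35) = w + 7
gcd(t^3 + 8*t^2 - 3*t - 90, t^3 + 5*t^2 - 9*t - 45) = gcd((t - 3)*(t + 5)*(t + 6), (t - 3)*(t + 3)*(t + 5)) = t^2 + 2*t - 15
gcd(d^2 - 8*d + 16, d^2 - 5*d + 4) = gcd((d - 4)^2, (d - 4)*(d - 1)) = d - 4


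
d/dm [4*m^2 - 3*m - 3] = 8*m - 3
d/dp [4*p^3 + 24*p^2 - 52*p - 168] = 12*p^2 + 48*p - 52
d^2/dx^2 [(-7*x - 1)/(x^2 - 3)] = 2*(-4*x^2*(7*x + 1) + (21*x + 1)*(x^2 - 3))/(x^2 - 3)^3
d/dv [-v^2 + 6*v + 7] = 6 - 2*v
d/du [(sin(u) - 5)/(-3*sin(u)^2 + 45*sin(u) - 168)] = (sin(u)^2 - 10*sin(u) + 19)*cos(u)/(3*(sin(u)^2 - 15*sin(u) + 56)^2)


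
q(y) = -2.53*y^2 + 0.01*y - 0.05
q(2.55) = -16.48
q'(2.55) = -12.89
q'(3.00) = -15.17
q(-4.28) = -46.44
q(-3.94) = -39.36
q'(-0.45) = 2.29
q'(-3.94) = 19.95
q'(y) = 0.01 - 5.06*y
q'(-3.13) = 15.85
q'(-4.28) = 21.67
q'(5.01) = -25.34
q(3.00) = -22.79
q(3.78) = -36.16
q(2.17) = -11.94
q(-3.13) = -24.87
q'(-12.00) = 60.73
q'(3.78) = -19.12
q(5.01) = -63.50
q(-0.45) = -0.57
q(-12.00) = -364.49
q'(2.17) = -10.97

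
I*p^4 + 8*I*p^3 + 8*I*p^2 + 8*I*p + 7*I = (p + 1)*(p + 7)*(p + I)*(I*p + 1)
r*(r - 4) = r^2 - 4*r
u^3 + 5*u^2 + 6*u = u*(u + 2)*(u + 3)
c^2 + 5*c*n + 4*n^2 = (c + n)*(c + 4*n)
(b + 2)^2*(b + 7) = b^3 + 11*b^2 + 32*b + 28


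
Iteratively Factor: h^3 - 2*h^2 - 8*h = (h)*(h^2 - 2*h - 8) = h*(h + 2)*(h - 4)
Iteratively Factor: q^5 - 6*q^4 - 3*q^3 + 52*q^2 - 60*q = (q - 5)*(q^4 - q^3 - 8*q^2 + 12*q) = (q - 5)*(q - 2)*(q^3 + q^2 - 6*q) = q*(q - 5)*(q - 2)*(q^2 + q - 6) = q*(q - 5)*(q - 2)^2*(q + 3)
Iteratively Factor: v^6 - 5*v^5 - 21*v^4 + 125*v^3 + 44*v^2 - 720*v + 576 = (v + 4)*(v^5 - 9*v^4 + 15*v^3 + 65*v^2 - 216*v + 144) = (v + 3)*(v + 4)*(v^4 - 12*v^3 + 51*v^2 - 88*v + 48) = (v - 3)*(v + 3)*(v + 4)*(v^3 - 9*v^2 + 24*v - 16) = (v - 4)*(v - 3)*(v + 3)*(v + 4)*(v^2 - 5*v + 4) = (v - 4)*(v - 3)*(v - 1)*(v + 3)*(v + 4)*(v - 4)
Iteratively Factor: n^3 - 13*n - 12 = (n + 3)*(n^2 - 3*n - 4) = (n + 1)*(n + 3)*(n - 4)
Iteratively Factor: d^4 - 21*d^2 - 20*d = (d + 1)*(d^3 - d^2 - 20*d) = (d + 1)*(d + 4)*(d^2 - 5*d) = d*(d + 1)*(d + 4)*(d - 5)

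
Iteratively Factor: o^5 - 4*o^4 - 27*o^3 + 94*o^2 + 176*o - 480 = (o - 2)*(o^4 - 2*o^3 - 31*o^2 + 32*o + 240) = (o - 2)*(o + 3)*(o^3 - 5*o^2 - 16*o + 80) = (o - 4)*(o - 2)*(o + 3)*(o^2 - o - 20) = (o - 5)*(o - 4)*(o - 2)*(o + 3)*(o + 4)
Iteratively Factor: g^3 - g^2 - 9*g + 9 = (g - 1)*(g^2 - 9) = (g - 1)*(g + 3)*(g - 3)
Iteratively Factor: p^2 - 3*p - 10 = (p + 2)*(p - 5)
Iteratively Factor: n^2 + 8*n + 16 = (n + 4)*(n + 4)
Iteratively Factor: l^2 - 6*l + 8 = (l - 4)*(l - 2)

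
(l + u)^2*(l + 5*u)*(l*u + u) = l^4*u + 7*l^3*u^2 + l^3*u + 11*l^2*u^3 + 7*l^2*u^2 + 5*l*u^4 + 11*l*u^3 + 5*u^4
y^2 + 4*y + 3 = (y + 1)*(y + 3)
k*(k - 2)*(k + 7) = k^3 + 5*k^2 - 14*k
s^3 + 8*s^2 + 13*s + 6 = (s + 1)^2*(s + 6)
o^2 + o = o*(o + 1)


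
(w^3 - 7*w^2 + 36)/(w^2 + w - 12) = (w^2 - 4*w - 12)/(w + 4)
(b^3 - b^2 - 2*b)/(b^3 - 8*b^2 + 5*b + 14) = b/(b - 7)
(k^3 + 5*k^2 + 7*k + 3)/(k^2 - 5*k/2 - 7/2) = 2*(k^2 + 4*k + 3)/(2*k - 7)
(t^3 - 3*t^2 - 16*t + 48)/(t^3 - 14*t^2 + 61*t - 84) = (t + 4)/(t - 7)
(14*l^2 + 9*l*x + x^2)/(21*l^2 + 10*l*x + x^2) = (2*l + x)/(3*l + x)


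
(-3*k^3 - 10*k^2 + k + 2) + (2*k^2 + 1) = -3*k^3 - 8*k^2 + k + 3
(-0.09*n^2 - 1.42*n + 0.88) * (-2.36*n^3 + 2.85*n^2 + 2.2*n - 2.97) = 0.2124*n^5 + 3.0947*n^4 - 6.3218*n^3 - 0.3487*n^2 + 6.1534*n - 2.6136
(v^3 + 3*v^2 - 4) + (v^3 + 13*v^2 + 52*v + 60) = 2*v^3 + 16*v^2 + 52*v + 56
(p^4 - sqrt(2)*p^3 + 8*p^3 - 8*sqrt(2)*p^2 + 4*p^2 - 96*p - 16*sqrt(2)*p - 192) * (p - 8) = p^5 - sqrt(2)*p^4 - 60*p^3 - 128*p^2 + 48*sqrt(2)*p^2 + 128*sqrt(2)*p + 576*p + 1536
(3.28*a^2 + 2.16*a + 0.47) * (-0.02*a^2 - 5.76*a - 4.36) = -0.0656*a^4 - 18.936*a^3 - 26.7518*a^2 - 12.1248*a - 2.0492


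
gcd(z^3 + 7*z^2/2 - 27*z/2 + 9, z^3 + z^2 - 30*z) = z + 6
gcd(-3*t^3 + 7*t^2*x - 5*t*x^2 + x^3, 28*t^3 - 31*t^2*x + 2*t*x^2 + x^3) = -t + x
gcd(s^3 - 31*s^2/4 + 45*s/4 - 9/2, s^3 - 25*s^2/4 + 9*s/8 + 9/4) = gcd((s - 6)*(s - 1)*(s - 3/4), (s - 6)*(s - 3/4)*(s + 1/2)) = s^2 - 27*s/4 + 9/2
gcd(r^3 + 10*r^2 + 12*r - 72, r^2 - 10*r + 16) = r - 2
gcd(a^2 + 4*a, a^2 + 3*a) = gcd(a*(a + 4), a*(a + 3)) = a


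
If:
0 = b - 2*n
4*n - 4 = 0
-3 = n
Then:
No Solution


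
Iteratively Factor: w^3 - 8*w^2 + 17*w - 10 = (w - 5)*(w^2 - 3*w + 2) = (w - 5)*(w - 1)*(w - 2)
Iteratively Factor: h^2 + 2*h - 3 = (h - 1)*(h + 3)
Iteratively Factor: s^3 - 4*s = (s - 2)*(s^2 + 2*s) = (s - 2)*(s + 2)*(s)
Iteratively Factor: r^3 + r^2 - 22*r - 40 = (r + 4)*(r^2 - 3*r - 10) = (r + 2)*(r + 4)*(r - 5)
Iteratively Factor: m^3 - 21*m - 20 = (m + 1)*(m^2 - m - 20) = (m - 5)*(m + 1)*(m + 4)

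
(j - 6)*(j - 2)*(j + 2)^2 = j^4 - 4*j^3 - 16*j^2 + 16*j + 48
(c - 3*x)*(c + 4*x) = c^2 + c*x - 12*x^2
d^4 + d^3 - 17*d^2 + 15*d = d*(d - 3)*(d - 1)*(d + 5)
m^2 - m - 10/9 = (m - 5/3)*(m + 2/3)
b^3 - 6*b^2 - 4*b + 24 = (b - 6)*(b - 2)*(b + 2)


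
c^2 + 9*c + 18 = (c + 3)*(c + 6)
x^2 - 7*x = x*(x - 7)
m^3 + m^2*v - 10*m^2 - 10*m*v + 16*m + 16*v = (m - 8)*(m - 2)*(m + v)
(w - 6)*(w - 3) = w^2 - 9*w + 18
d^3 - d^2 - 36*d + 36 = (d - 6)*(d - 1)*(d + 6)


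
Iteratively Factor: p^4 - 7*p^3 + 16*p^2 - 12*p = (p - 3)*(p^3 - 4*p^2 + 4*p) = (p - 3)*(p - 2)*(p^2 - 2*p) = p*(p - 3)*(p - 2)*(p - 2)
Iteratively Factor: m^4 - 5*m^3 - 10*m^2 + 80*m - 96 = (m - 2)*(m^3 - 3*m^2 - 16*m + 48) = (m - 4)*(m - 2)*(m^2 + m - 12) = (m - 4)*(m - 2)*(m + 4)*(m - 3)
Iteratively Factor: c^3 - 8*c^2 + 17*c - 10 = (c - 2)*(c^2 - 6*c + 5) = (c - 2)*(c - 1)*(c - 5)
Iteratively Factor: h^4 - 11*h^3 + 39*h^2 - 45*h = (h - 3)*(h^3 - 8*h^2 + 15*h) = (h - 5)*(h - 3)*(h^2 - 3*h) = (h - 5)*(h - 3)^2*(h)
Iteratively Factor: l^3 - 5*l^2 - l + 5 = (l - 1)*(l^2 - 4*l - 5) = (l - 1)*(l + 1)*(l - 5)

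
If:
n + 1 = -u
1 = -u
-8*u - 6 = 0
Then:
No Solution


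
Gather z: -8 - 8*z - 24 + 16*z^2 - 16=16*z^2 - 8*z - 48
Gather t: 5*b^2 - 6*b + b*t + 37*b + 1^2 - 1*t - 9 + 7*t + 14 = 5*b^2 + 31*b + t*(b + 6) + 6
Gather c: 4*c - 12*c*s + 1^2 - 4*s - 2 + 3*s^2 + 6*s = c*(4 - 12*s) + 3*s^2 + 2*s - 1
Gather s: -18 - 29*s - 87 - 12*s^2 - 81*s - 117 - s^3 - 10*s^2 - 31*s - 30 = -s^3 - 22*s^2 - 141*s - 252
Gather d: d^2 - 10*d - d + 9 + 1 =d^2 - 11*d + 10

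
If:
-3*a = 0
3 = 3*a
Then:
No Solution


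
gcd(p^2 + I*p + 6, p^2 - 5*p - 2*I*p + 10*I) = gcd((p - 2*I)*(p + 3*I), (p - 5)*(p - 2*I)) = p - 2*I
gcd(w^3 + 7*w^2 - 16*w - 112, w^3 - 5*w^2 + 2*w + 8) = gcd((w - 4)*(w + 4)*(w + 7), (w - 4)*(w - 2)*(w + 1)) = w - 4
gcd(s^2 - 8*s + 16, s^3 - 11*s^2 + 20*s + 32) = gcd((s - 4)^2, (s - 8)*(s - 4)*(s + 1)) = s - 4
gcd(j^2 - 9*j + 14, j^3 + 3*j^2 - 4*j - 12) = j - 2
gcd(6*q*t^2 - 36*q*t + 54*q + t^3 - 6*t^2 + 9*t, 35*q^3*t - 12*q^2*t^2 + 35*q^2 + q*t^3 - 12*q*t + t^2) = 1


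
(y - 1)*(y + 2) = y^2 + y - 2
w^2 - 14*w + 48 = (w - 8)*(w - 6)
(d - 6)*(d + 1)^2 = d^3 - 4*d^2 - 11*d - 6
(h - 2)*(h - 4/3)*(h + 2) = h^3 - 4*h^2/3 - 4*h + 16/3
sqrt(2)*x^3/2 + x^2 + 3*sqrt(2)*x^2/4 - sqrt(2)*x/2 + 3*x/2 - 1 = (x - 1/2)*(x + 2)*(sqrt(2)*x/2 + 1)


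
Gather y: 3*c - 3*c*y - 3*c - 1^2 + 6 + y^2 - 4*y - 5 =y^2 + y*(-3*c - 4)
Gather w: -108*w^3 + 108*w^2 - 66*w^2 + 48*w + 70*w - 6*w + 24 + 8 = -108*w^3 + 42*w^2 + 112*w + 32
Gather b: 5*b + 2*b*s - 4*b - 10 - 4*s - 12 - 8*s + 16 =b*(2*s + 1) - 12*s - 6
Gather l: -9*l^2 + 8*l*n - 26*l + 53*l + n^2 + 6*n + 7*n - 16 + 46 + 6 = -9*l^2 + l*(8*n + 27) + n^2 + 13*n + 36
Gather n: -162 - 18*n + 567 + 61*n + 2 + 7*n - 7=50*n + 400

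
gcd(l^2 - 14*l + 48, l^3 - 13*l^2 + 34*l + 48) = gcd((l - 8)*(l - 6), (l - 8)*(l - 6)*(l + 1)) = l^2 - 14*l + 48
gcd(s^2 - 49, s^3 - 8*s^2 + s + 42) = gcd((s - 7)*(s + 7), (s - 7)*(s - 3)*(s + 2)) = s - 7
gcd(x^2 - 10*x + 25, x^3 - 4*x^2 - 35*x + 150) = x^2 - 10*x + 25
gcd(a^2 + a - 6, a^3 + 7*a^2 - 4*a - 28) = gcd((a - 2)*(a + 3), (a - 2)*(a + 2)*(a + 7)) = a - 2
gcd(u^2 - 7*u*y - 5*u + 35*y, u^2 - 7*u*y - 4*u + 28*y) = -u + 7*y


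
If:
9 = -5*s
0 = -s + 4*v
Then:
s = -9/5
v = -9/20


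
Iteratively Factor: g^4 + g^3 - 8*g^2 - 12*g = (g - 3)*(g^3 + 4*g^2 + 4*g) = g*(g - 3)*(g^2 + 4*g + 4) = g*(g - 3)*(g + 2)*(g + 2)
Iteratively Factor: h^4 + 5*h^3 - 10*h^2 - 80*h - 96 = (h + 3)*(h^3 + 2*h^2 - 16*h - 32) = (h - 4)*(h + 3)*(h^2 + 6*h + 8) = (h - 4)*(h + 3)*(h + 4)*(h + 2)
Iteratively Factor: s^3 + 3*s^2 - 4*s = (s + 4)*(s^2 - s) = s*(s + 4)*(s - 1)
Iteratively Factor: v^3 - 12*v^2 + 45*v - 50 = (v - 5)*(v^2 - 7*v + 10) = (v - 5)^2*(v - 2)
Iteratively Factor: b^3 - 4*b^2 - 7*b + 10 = (b + 2)*(b^2 - 6*b + 5) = (b - 5)*(b + 2)*(b - 1)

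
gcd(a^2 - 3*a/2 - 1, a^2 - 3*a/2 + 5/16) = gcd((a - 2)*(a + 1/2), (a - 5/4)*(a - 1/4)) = 1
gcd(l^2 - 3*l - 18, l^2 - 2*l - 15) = l + 3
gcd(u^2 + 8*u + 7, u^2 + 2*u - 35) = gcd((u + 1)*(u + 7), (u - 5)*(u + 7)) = u + 7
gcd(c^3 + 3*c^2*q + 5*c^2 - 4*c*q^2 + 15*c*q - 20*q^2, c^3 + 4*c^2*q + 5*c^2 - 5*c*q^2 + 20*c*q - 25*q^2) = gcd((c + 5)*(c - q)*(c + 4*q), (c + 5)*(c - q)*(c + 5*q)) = -c^2 + c*q - 5*c + 5*q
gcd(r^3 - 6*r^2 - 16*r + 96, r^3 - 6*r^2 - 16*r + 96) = r^3 - 6*r^2 - 16*r + 96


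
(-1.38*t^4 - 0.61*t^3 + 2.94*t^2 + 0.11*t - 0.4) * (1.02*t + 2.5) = -1.4076*t^5 - 4.0722*t^4 + 1.4738*t^3 + 7.4622*t^2 - 0.133*t - 1.0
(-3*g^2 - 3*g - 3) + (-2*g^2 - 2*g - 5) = -5*g^2 - 5*g - 8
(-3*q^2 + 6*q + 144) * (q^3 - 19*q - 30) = -3*q^5 + 6*q^4 + 201*q^3 - 24*q^2 - 2916*q - 4320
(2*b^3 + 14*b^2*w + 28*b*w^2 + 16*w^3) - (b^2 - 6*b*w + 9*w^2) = 2*b^3 + 14*b^2*w - b^2 + 28*b*w^2 + 6*b*w + 16*w^3 - 9*w^2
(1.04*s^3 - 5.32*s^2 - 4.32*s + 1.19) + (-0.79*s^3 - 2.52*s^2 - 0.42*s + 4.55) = 0.25*s^3 - 7.84*s^2 - 4.74*s + 5.74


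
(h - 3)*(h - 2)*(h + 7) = h^3 + 2*h^2 - 29*h + 42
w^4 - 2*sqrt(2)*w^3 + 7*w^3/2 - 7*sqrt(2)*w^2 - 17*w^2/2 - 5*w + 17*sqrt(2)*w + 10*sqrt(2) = (w - 2)*(w + 1/2)*(w + 5)*(w - 2*sqrt(2))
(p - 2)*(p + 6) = p^2 + 4*p - 12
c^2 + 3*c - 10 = (c - 2)*(c + 5)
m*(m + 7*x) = m^2 + 7*m*x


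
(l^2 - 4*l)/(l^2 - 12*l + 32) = l/(l - 8)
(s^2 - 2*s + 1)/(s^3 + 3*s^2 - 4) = (s - 1)/(s^2 + 4*s + 4)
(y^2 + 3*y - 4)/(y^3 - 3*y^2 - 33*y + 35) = (y + 4)/(y^2 - 2*y - 35)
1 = 1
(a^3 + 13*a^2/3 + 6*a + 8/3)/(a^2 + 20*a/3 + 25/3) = (3*a^3 + 13*a^2 + 18*a + 8)/(3*a^2 + 20*a + 25)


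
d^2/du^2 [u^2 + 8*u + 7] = 2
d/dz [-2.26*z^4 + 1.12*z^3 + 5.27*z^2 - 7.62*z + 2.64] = -9.04*z^3 + 3.36*z^2 + 10.54*z - 7.62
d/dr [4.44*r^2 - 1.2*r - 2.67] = 8.88*r - 1.2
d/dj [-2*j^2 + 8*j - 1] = 8 - 4*j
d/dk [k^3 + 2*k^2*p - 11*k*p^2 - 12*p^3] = 3*k^2 + 4*k*p - 11*p^2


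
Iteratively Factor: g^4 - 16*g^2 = (g - 4)*(g^3 + 4*g^2) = (g - 4)*(g + 4)*(g^2) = g*(g - 4)*(g + 4)*(g)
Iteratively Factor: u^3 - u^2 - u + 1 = (u + 1)*(u^2 - 2*u + 1) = (u - 1)*(u + 1)*(u - 1)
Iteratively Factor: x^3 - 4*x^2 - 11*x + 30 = (x + 3)*(x^2 - 7*x + 10) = (x - 5)*(x + 3)*(x - 2)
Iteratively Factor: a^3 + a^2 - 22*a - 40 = (a - 5)*(a^2 + 6*a + 8) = (a - 5)*(a + 4)*(a + 2)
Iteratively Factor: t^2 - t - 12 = (t - 4)*(t + 3)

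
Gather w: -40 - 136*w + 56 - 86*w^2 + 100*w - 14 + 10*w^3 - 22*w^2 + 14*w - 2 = 10*w^3 - 108*w^2 - 22*w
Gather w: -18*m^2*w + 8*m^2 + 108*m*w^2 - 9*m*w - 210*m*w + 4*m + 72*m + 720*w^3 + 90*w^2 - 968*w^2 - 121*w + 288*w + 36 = 8*m^2 + 76*m + 720*w^3 + w^2*(108*m - 878) + w*(-18*m^2 - 219*m + 167) + 36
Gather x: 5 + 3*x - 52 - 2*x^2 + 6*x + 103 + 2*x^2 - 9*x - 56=0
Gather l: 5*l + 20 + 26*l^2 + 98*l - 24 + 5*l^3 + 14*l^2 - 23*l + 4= 5*l^3 + 40*l^2 + 80*l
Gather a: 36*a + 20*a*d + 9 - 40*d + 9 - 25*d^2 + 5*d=a*(20*d + 36) - 25*d^2 - 35*d + 18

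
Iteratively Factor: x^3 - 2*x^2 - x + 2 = (x + 1)*(x^2 - 3*x + 2) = (x - 2)*(x + 1)*(x - 1)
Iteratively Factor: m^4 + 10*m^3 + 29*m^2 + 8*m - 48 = (m - 1)*(m^3 + 11*m^2 + 40*m + 48) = (m - 1)*(m + 4)*(m^2 + 7*m + 12) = (m - 1)*(m + 4)^2*(m + 3)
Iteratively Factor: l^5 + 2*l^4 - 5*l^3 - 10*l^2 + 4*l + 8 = (l - 1)*(l^4 + 3*l^3 - 2*l^2 - 12*l - 8) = (l - 1)*(l + 1)*(l^3 + 2*l^2 - 4*l - 8) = (l - 1)*(l + 1)*(l + 2)*(l^2 - 4) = (l - 2)*(l - 1)*(l + 1)*(l + 2)*(l + 2)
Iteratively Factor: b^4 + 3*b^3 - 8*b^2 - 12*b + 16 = (b + 2)*(b^3 + b^2 - 10*b + 8) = (b - 2)*(b + 2)*(b^2 + 3*b - 4) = (b - 2)*(b - 1)*(b + 2)*(b + 4)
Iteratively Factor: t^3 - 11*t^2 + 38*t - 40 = (t - 2)*(t^2 - 9*t + 20) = (t - 5)*(t - 2)*(t - 4)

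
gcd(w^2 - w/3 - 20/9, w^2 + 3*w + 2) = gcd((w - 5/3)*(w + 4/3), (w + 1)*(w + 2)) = 1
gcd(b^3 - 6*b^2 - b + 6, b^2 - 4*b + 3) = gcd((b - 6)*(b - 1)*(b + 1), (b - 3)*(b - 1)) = b - 1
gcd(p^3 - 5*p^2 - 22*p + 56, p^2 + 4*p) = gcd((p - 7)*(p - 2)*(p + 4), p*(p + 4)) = p + 4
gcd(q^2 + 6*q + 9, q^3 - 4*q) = 1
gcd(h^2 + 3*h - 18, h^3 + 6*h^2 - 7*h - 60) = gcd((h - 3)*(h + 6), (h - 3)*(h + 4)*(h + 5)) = h - 3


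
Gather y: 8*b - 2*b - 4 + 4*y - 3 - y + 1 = 6*b + 3*y - 6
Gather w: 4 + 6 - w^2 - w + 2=-w^2 - w + 12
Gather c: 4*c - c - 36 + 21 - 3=3*c - 18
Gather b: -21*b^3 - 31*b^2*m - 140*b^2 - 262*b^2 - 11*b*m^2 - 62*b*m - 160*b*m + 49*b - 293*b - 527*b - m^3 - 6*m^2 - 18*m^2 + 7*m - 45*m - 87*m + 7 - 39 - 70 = -21*b^3 + b^2*(-31*m - 402) + b*(-11*m^2 - 222*m - 771) - m^3 - 24*m^2 - 125*m - 102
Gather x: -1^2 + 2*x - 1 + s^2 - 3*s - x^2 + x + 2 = s^2 - 3*s - x^2 + 3*x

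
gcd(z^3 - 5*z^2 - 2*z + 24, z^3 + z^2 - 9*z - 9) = z - 3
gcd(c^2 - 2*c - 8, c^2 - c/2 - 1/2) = 1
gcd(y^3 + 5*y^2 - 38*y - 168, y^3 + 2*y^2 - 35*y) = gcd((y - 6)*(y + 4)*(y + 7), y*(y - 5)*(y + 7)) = y + 7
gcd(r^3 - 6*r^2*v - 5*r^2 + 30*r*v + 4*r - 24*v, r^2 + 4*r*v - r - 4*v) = r - 1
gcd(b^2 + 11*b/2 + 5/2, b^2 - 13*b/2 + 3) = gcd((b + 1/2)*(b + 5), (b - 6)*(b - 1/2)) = 1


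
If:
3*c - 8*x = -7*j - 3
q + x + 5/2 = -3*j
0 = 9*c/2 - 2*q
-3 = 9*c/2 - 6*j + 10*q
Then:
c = -77/321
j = -62/107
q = -231/428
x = -95/428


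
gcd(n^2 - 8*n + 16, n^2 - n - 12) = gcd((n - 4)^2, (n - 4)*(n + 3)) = n - 4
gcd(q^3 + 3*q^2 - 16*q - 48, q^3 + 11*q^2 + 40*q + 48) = q^2 + 7*q + 12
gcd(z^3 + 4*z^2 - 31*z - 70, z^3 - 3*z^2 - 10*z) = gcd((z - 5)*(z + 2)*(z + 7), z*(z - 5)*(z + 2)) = z^2 - 3*z - 10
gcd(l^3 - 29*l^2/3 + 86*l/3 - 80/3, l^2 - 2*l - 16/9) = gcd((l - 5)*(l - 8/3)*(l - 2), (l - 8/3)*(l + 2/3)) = l - 8/3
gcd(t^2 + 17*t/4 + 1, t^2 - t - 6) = 1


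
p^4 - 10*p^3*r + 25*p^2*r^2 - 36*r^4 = (p - 6*r)*(p - 3*r)*(p - 2*r)*(p + r)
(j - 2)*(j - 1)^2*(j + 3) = j^4 - j^3 - 7*j^2 + 13*j - 6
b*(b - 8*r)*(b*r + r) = b^3*r - 8*b^2*r^2 + b^2*r - 8*b*r^2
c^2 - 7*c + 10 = (c - 5)*(c - 2)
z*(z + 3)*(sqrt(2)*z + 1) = sqrt(2)*z^3 + z^2 + 3*sqrt(2)*z^2 + 3*z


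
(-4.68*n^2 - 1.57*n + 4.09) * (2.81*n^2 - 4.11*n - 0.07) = -13.1508*n^4 + 14.8231*n^3 + 18.2732*n^2 - 16.7*n - 0.2863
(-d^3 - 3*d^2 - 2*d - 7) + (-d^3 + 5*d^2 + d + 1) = -2*d^3 + 2*d^2 - d - 6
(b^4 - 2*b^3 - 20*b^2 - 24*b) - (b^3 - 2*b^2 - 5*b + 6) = b^4 - 3*b^3 - 18*b^2 - 19*b - 6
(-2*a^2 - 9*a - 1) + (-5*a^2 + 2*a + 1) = -7*a^2 - 7*a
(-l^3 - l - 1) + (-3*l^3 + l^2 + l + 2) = -4*l^3 + l^2 + 1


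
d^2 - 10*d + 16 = (d - 8)*(d - 2)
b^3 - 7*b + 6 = (b - 2)*(b - 1)*(b + 3)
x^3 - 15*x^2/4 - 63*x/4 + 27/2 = (x - 6)*(x - 3/4)*(x + 3)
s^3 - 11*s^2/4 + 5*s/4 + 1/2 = (s - 2)*(s - 1)*(s + 1/4)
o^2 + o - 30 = (o - 5)*(o + 6)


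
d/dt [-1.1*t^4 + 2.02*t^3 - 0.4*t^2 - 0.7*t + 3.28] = -4.4*t^3 + 6.06*t^2 - 0.8*t - 0.7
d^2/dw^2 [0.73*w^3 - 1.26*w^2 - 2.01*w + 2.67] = 4.38*w - 2.52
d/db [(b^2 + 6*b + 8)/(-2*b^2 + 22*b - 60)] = (17*b^2 - 44*b - 268)/(2*(b^4 - 22*b^3 + 181*b^2 - 660*b + 900))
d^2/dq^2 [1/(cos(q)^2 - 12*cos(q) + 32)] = (-4*sin(q)^4 + 18*sin(q)^2 - 429*cos(q) + 9*cos(3*q) + 210)/((cos(q) - 8)^3*(cos(q) - 4)^3)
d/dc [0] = 0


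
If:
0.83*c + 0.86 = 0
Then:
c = -1.04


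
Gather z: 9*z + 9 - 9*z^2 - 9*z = 9 - 9*z^2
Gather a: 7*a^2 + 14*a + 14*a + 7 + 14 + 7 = 7*a^2 + 28*a + 28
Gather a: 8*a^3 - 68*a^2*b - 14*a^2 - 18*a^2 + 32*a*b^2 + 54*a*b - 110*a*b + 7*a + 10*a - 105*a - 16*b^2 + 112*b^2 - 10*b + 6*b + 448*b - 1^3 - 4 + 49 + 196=8*a^3 + a^2*(-68*b - 32) + a*(32*b^2 - 56*b - 88) + 96*b^2 + 444*b + 240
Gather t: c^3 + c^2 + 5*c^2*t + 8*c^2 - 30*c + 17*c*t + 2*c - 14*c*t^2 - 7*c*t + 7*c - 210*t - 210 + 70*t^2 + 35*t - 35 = c^3 + 9*c^2 - 21*c + t^2*(70 - 14*c) + t*(5*c^2 + 10*c - 175) - 245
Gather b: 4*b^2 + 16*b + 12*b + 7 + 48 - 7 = 4*b^2 + 28*b + 48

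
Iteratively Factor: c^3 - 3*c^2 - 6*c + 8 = (c - 1)*(c^2 - 2*c - 8) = (c - 1)*(c + 2)*(c - 4)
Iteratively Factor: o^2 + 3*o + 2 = (o + 1)*(o + 2)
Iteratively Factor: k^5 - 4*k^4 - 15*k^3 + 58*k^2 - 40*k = (k - 2)*(k^4 - 2*k^3 - 19*k^2 + 20*k) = k*(k - 2)*(k^3 - 2*k^2 - 19*k + 20) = k*(k - 2)*(k + 4)*(k^2 - 6*k + 5) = k*(k - 2)*(k - 1)*(k + 4)*(k - 5)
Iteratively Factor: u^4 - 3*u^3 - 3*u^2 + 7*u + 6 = (u + 1)*(u^3 - 4*u^2 + u + 6) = (u + 1)^2*(u^2 - 5*u + 6) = (u - 2)*(u + 1)^2*(u - 3)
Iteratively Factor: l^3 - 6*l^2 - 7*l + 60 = (l - 4)*(l^2 - 2*l - 15) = (l - 5)*(l - 4)*(l + 3)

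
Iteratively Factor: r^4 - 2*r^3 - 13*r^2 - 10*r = (r + 2)*(r^3 - 4*r^2 - 5*r) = (r + 1)*(r + 2)*(r^2 - 5*r) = (r - 5)*(r + 1)*(r + 2)*(r)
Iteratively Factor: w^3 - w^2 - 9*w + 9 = (w - 1)*(w^2 - 9) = (w - 1)*(w + 3)*(w - 3)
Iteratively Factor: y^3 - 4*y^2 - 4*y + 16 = (y - 4)*(y^2 - 4) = (y - 4)*(y + 2)*(y - 2)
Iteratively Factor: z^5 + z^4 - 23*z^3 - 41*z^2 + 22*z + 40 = (z + 1)*(z^4 - 23*z^2 - 18*z + 40) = (z + 1)*(z + 2)*(z^3 - 2*z^2 - 19*z + 20) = (z - 1)*(z + 1)*(z + 2)*(z^2 - z - 20) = (z - 5)*(z - 1)*(z + 1)*(z + 2)*(z + 4)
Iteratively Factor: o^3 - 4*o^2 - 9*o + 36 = (o - 4)*(o^2 - 9) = (o - 4)*(o + 3)*(o - 3)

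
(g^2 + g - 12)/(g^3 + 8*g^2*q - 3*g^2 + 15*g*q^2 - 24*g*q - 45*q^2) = (g + 4)/(g^2 + 8*g*q + 15*q^2)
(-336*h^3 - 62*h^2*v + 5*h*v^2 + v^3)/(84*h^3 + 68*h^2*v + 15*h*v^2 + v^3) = (-8*h + v)/(2*h + v)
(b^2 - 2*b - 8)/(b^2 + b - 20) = (b + 2)/(b + 5)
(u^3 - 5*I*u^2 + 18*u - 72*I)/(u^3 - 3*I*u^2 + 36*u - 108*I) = (u + 4*I)/(u + 6*I)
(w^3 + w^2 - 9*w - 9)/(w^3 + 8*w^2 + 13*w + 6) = (w^2 - 9)/(w^2 + 7*w + 6)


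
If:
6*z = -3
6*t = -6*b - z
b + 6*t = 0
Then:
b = 1/10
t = -1/60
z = -1/2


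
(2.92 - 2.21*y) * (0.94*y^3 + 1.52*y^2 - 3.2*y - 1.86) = -2.0774*y^4 - 0.6144*y^3 + 11.5104*y^2 - 5.2334*y - 5.4312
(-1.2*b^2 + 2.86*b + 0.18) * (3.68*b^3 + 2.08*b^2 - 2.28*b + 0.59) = -4.416*b^5 + 8.0288*b^4 + 9.3472*b^3 - 6.8544*b^2 + 1.277*b + 0.1062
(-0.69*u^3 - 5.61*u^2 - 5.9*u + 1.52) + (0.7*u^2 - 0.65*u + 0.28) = -0.69*u^3 - 4.91*u^2 - 6.55*u + 1.8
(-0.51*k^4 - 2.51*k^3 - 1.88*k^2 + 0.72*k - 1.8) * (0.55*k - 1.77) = -0.2805*k^5 - 0.4778*k^4 + 3.4087*k^3 + 3.7236*k^2 - 2.2644*k + 3.186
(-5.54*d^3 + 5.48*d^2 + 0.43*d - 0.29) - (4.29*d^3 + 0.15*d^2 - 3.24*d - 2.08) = -9.83*d^3 + 5.33*d^2 + 3.67*d + 1.79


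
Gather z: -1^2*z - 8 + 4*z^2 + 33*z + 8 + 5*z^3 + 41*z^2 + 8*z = 5*z^3 + 45*z^2 + 40*z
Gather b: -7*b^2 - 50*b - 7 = -7*b^2 - 50*b - 7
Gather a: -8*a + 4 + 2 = 6 - 8*a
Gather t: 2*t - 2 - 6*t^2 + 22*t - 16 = -6*t^2 + 24*t - 18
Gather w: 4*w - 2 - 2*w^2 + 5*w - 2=-2*w^2 + 9*w - 4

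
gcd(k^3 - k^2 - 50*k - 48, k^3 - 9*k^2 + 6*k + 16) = k^2 - 7*k - 8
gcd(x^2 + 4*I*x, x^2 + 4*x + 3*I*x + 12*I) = 1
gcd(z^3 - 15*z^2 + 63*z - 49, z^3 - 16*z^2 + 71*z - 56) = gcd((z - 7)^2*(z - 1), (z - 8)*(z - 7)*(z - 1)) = z^2 - 8*z + 7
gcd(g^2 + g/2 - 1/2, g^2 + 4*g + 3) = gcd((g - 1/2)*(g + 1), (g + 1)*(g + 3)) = g + 1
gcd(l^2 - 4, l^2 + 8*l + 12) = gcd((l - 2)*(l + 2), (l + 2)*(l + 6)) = l + 2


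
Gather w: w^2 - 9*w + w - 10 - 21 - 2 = w^2 - 8*w - 33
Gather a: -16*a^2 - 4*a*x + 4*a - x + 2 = -16*a^2 + a*(4 - 4*x) - x + 2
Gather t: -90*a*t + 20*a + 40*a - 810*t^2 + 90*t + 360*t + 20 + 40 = 60*a - 810*t^2 + t*(450 - 90*a) + 60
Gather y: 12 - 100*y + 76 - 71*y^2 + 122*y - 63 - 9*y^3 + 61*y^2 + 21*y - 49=-9*y^3 - 10*y^2 + 43*y - 24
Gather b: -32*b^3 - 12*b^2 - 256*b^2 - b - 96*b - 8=-32*b^3 - 268*b^2 - 97*b - 8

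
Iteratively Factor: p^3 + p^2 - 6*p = (p - 2)*(p^2 + 3*p) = p*(p - 2)*(p + 3)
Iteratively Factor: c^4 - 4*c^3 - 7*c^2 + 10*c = (c)*(c^3 - 4*c^2 - 7*c + 10) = c*(c - 1)*(c^2 - 3*c - 10) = c*(c - 5)*(c - 1)*(c + 2)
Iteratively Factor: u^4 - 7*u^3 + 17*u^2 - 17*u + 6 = (u - 2)*(u^3 - 5*u^2 + 7*u - 3) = (u - 2)*(u - 1)*(u^2 - 4*u + 3) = (u - 3)*(u - 2)*(u - 1)*(u - 1)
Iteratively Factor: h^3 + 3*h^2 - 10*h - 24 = (h - 3)*(h^2 + 6*h + 8) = (h - 3)*(h + 4)*(h + 2)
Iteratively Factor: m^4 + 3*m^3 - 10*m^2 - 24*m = (m + 2)*(m^3 + m^2 - 12*m) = (m + 2)*(m + 4)*(m^2 - 3*m) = (m - 3)*(m + 2)*(m + 4)*(m)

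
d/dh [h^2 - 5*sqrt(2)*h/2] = 2*h - 5*sqrt(2)/2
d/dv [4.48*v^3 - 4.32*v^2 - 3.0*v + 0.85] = 13.44*v^2 - 8.64*v - 3.0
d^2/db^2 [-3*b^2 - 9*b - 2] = -6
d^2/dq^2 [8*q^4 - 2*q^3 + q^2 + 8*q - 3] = 96*q^2 - 12*q + 2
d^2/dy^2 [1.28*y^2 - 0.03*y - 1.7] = 2.56000000000000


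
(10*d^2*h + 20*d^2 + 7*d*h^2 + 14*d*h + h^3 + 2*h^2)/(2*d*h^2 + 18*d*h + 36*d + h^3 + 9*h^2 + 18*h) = (5*d*h + 10*d + h^2 + 2*h)/(h^2 + 9*h + 18)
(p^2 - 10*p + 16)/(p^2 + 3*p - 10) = (p - 8)/(p + 5)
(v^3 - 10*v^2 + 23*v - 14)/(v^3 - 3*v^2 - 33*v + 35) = (v - 2)/(v + 5)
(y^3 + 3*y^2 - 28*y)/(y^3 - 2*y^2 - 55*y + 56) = y*(y - 4)/(y^2 - 9*y + 8)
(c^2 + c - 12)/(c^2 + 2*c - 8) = (c - 3)/(c - 2)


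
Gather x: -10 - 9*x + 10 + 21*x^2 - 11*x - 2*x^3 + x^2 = -2*x^3 + 22*x^2 - 20*x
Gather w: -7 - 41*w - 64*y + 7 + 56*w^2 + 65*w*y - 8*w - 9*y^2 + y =56*w^2 + w*(65*y - 49) - 9*y^2 - 63*y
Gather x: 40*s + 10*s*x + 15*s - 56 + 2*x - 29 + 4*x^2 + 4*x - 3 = 55*s + 4*x^2 + x*(10*s + 6) - 88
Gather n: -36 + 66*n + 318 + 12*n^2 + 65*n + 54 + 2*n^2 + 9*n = 14*n^2 + 140*n + 336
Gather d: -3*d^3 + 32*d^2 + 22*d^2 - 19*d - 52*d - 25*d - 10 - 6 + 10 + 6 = -3*d^3 + 54*d^2 - 96*d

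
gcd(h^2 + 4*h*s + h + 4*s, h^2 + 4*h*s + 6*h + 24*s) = h + 4*s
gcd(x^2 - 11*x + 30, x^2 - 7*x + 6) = x - 6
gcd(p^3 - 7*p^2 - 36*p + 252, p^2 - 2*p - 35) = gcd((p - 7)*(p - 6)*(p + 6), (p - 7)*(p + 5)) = p - 7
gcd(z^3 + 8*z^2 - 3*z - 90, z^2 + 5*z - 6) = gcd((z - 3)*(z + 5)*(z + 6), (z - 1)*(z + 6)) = z + 6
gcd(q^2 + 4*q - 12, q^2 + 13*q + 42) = q + 6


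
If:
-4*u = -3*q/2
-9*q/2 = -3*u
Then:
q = 0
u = 0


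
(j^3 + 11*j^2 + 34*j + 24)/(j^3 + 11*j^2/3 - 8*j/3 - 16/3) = 3*(j + 6)/(3*j - 4)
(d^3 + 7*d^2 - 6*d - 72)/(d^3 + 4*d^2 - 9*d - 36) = (d + 6)/(d + 3)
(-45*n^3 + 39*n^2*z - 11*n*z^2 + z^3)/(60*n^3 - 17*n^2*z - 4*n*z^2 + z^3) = (-3*n + z)/(4*n + z)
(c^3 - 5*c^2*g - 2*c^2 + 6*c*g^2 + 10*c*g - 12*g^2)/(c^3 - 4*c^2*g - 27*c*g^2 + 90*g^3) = (c^2 - 2*c*g - 2*c + 4*g)/(c^2 - c*g - 30*g^2)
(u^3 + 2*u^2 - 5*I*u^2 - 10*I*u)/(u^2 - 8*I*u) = (u^2 + u*(2 - 5*I) - 10*I)/(u - 8*I)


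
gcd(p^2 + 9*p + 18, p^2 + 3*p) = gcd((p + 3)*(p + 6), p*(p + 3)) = p + 3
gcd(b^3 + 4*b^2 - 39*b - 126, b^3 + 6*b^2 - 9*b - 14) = b + 7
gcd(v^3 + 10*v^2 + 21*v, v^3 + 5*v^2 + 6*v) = v^2 + 3*v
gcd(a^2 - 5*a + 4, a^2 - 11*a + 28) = a - 4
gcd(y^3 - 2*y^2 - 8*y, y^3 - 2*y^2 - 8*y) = y^3 - 2*y^2 - 8*y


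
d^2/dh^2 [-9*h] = 0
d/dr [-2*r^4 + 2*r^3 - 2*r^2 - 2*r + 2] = -8*r^3 + 6*r^2 - 4*r - 2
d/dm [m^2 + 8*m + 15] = 2*m + 8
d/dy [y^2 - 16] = 2*y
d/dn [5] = 0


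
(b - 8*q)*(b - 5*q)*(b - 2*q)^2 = b^4 - 17*b^3*q + 96*b^2*q^2 - 212*b*q^3 + 160*q^4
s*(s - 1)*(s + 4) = s^3 + 3*s^2 - 4*s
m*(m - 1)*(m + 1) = m^3 - m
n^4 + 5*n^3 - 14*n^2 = n^2*(n - 2)*(n + 7)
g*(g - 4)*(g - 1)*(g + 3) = g^4 - 2*g^3 - 11*g^2 + 12*g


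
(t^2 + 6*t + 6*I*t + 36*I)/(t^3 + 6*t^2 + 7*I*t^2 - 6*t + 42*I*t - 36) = 1/(t + I)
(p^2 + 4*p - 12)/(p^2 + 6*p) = (p - 2)/p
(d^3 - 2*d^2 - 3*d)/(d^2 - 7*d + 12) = d*(d + 1)/(d - 4)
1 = 1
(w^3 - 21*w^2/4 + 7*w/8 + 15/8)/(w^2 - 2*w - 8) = (-8*w^3 + 42*w^2 - 7*w - 15)/(8*(-w^2 + 2*w + 8))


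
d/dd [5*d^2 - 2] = 10*d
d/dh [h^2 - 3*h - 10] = 2*h - 3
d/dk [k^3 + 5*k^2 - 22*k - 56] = 3*k^2 + 10*k - 22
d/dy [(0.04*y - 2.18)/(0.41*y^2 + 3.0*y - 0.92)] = (-0.0164*y^2 + 1.7876*y + 6.5032)/(0.1681*y^4 + 2.46*y^3 + 8.2456*y^2 - 5.52*y + 0.8464)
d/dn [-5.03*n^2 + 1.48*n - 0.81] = 1.48 - 10.06*n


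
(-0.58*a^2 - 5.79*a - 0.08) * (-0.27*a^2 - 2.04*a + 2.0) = 0.1566*a^4 + 2.7465*a^3 + 10.6732*a^2 - 11.4168*a - 0.16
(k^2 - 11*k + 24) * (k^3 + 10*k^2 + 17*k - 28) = k^5 - k^4 - 69*k^3 + 25*k^2 + 716*k - 672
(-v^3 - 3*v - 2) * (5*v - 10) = -5*v^4 + 10*v^3 - 15*v^2 + 20*v + 20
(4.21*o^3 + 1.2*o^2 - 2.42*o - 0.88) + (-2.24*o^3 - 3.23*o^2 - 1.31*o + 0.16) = 1.97*o^3 - 2.03*o^2 - 3.73*o - 0.72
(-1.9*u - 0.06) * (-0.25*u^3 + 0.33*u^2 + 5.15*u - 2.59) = 0.475*u^4 - 0.612*u^3 - 9.8048*u^2 + 4.612*u + 0.1554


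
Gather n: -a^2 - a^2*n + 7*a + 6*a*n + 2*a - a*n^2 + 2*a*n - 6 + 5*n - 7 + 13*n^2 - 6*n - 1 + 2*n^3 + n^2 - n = -a^2 + 9*a + 2*n^3 + n^2*(14 - a) + n*(-a^2 + 8*a - 2) - 14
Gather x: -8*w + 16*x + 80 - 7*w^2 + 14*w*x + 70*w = -7*w^2 + 62*w + x*(14*w + 16) + 80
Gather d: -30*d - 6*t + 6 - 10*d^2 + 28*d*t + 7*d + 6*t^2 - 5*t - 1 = -10*d^2 + d*(28*t - 23) + 6*t^2 - 11*t + 5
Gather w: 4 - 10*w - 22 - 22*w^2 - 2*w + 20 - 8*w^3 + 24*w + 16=-8*w^3 - 22*w^2 + 12*w + 18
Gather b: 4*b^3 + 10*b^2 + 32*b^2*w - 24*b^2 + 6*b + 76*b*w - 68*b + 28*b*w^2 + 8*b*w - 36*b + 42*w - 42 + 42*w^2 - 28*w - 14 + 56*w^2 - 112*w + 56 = 4*b^3 + b^2*(32*w - 14) + b*(28*w^2 + 84*w - 98) + 98*w^2 - 98*w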